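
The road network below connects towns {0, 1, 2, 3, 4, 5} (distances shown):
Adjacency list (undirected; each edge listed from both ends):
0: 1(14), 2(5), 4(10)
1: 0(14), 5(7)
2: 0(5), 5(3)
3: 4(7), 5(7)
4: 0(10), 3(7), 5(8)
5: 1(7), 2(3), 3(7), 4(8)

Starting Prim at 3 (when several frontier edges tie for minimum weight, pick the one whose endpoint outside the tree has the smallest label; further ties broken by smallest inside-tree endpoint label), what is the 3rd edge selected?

2-5

Grow the tree from 3 using Prim:
Step 1: cheapest edge leaving the tree is 3–4 (7); add 4.
Step 2: cheapest edge leaving the tree is 3–5 (7); add 5.
Step 3: cheapest edge leaving the tree is 2–5 (3); add 2.
Step 4: cheapest edge leaving the tree is 0–2 (5); add 0.
Step 5: cheapest edge leaving the tree is 1–5 (7); add 1.
The 3rd edge added is 2–5.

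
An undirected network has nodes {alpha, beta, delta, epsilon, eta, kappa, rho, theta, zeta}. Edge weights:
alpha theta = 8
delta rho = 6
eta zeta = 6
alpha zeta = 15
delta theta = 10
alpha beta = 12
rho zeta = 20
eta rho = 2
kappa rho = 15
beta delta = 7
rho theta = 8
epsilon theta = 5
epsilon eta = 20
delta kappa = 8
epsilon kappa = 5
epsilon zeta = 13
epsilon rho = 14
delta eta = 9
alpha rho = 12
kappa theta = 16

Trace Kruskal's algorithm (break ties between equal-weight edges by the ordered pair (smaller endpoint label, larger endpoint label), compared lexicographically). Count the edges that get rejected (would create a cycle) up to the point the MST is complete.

0

Sort edges by weight, then run Kruskal:
eta rho (2): add — endpoints in different components.
epsilon kappa (5): add — endpoints in different components.
epsilon theta (5): add — endpoints in different components.
delta rho (6): add — endpoints in different components.
eta zeta (6): add — endpoints in different components.
beta delta (7): add — endpoints in different components.
alpha theta (8): add — endpoints in different components.
delta kappa (8): add — endpoints in different components.
Edges rejected before the tree was complete: 0.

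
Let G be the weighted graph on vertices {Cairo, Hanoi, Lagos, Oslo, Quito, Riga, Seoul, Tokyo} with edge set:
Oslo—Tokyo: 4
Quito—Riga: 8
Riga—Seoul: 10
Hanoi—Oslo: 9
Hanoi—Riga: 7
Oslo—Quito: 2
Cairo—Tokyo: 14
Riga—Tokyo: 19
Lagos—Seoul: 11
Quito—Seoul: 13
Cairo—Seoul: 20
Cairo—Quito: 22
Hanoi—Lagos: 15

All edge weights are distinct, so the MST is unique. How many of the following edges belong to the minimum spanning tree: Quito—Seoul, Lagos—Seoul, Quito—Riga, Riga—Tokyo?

2

Sort edges by weight, then run Kruskal:
Oslo—Quito (2): add — endpoints in different components.
Oslo—Tokyo (4): add — endpoints in different components.
Hanoi—Riga (7): add — endpoints in different components.
Quito—Riga (8): add — endpoints in different components.
Hanoi—Oslo (9): skip — Oslo and Hanoi already connected.
Riga—Seoul (10): add — endpoints in different components.
Lagos—Seoul (11): add — endpoints in different components.
Quito—Seoul (13): skip — Seoul and Quito already connected.
Cairo—Tokyo (14): add — endpoints in different components.
MST edge set: {Oslo—Quito, Oslo—Tokyo, Hanoi—Riga, Quito—Riga, Riga—Seoul, Lagos—Seoul, Cairo—Tokyo}.
Of the listed edges, {Lagos—Seoul, Quito—Riga} are in the MST → 2.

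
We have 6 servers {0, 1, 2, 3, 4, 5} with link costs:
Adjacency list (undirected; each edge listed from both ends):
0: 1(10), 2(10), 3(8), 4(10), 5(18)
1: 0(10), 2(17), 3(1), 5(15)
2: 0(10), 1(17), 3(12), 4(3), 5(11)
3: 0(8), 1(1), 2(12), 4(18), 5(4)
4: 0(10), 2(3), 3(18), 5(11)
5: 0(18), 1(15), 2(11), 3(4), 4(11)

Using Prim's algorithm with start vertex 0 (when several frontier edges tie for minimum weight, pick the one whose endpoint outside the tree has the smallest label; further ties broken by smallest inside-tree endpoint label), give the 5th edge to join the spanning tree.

2-4

Prim's algorithm from 0:
Step 1: cheapest edge leaving the tree is 0–3 (8); add 3.
Step 2: cheapest edge leaving the tree is 1–3 (1); add 1.
Step 3: cheapest edge leaving the tree is 3–5 (4); add 5.
Step 4: cheapest edge leaving the tree is 0–2 (10); add 2.
Step 5: cheapest edge leaving the tree is 2–4 (3); add 4.
The 5th edge added is 2–4.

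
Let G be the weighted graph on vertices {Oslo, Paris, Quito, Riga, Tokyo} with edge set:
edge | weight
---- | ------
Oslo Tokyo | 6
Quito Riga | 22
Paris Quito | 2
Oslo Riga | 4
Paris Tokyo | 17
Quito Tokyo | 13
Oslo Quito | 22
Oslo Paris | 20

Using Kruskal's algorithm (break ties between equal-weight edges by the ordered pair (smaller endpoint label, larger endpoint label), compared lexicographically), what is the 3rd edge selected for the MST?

Kruskal: consider edges lightest-first.
Paris Quito (2): add. Components now {Oslo} {Paris,Quito} {Tokyo} {Riga}
Oslo Riga (4): add. Components now {Oslo,Riga} {Paris,Quito} {Tokyo}
Oslo Tokyo (6): add. Components now {Oslo,Riga,Tokyo} {Paris,Quito}
Quito Tokyo (13): add. Components now {Oslo,Paris,Quito,Riga,Tokyo}
The 3rd edge added is Oslo Tokyo.

Oslo-Tokyo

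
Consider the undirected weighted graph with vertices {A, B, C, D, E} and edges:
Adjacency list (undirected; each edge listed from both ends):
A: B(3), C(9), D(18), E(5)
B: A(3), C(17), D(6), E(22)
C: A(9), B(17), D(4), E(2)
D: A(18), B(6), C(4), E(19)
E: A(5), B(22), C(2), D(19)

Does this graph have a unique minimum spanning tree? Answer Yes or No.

Yes

Kruskal's algorithm — process edges by increasing weight (ties by edge label):
C—E (2): add. Components now {A} {B} {C,E} {D}
A—B (3): add. Components now {A,B} {C,E} {D}
C—D (4): add. Components now {A,B} {C,D,E}
A—E (5): add. Components now {A,B,C,D,E}
Every non-tree edge has weight strictly greater than the heaviest edge on the tree path between its endpoints, so the MST is unique.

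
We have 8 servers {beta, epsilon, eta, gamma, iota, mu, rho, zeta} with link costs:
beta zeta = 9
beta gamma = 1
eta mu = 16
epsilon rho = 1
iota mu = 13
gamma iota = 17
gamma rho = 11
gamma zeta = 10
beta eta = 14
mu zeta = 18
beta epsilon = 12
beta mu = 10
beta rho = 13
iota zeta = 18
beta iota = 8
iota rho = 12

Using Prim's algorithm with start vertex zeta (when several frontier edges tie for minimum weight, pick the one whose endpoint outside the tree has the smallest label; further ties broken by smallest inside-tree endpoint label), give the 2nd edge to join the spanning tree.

beta-gamma

Grow the tree from zeta using Prim:
Step 1: cheapest edge leaving the tree is beta zeta (9); add beta.
Step 2: cheapest edge leaving the tree is beta gamma (1); add gamma.
Step 3: cheapest edge leaving the tree is beta iota (8); add iota.
Step 4: cheapest edge leaving the tree is beta mu (10); add mu.
Step 5: cheapest edge leaving the tree is gamma rho (11); add rho.
Step 6: cheapest edge leaving the tree is epsilon rho (1); add epsilon.
Step 7: cheapest edge leaving the tree is beta eta (14); add eta.
The 2nd edge added is beta gamma.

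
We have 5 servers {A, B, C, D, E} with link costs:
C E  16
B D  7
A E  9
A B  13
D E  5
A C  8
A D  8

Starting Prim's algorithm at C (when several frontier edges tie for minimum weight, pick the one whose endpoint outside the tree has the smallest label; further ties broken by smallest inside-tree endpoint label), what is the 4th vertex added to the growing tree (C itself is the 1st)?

Grow the tree from C using Prim:
Step 1: frontier [A C 8, C E 16] → take A C (8); add A.
Step 2: frontier [A D 8, A E 9, A B 13, C E 16] → take A D (8); add D.
Step 3: frontier [A E 9, A B 13, C E 16, D E 5, B D 7] → take D E (5); add E.
Step 4: frontier [A B 13, B D 7] → take B D (7); add B.
Vertex order: C, A, D, E, B. The 4th vertex is E.

E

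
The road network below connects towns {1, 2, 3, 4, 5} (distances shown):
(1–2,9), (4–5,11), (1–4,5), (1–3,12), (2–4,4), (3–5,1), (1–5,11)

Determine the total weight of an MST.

Kruskal: consider edges lightest-first.
3–5 (1): add — endpoints in different components.
2–4 (4): add — endpoints in different components.
1–4 (5): add — endpoints in different components.
1–2 (9): skip — 1 and 2 already connected.
1–5 (11): add — endpoints in different components.
MST edges: 3–5, 2–4, 1–4, 1–5; total weight 1+4+5+11 = 21.

21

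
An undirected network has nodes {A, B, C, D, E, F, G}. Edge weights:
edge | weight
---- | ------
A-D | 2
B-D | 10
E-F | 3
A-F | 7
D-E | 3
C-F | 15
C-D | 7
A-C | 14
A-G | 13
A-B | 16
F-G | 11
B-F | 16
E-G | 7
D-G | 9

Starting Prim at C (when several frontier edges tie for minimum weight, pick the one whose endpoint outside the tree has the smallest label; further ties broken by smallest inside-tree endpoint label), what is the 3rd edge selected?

Prim's algorithm from C:
Step 1: frontier [C-D 7, A-C 14, C-F 15] → take C-D (7); add D.
Step 2: frontier [A-C 14, C-F 15, A-D 2, D-E 3, D-G 9, B-D 10] → take A-D (2); add A.
Step 3: frontier [A-F 7, A-G 13, A-B 16, C-F 15, D-E 3, D-G 9, B-D 10] → take D-E (3); add E.
Step 4: frontier [A-F 7, A-G 13, A-B 16, C-F 15, D-G 9, B-D 10, E-F 3, E-G 7] → take E-F (3); add F.
Step 5: frontier [A-G 13, A-B 16, D-G 9, B-D 10, E-G 7, F-G 11, B-F 16] → take E-G (7); add G.
Step 6: frontier [A-B 16, B-D 10, B-F 16] → take B-D (10); add B.
The 3rd edge added is D-E.

D-E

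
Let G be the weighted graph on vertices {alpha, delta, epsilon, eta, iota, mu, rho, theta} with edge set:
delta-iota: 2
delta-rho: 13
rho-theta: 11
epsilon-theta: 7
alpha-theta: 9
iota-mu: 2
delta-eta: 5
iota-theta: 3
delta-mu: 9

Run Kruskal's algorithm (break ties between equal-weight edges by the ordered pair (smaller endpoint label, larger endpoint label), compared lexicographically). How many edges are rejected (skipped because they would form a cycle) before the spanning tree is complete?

Sort edges by weight, then run Kruskal:
delta-iota (2): add — endpoints in different components.
iota-mu (2): add — endpoints in different components.
iota-theta (3): add — endpoints in different components.
delta-eta (5): add — endpoints in different components.
epsilon-theta (7): add — endpoints in different components.
alpha-theta (9): add — endpoints in different components.
delta-mu (9): skip — mu and delta already connected.
rho-theta (11): add — endpoints in different components.
Edges rejected before the tree was complete: 1.

1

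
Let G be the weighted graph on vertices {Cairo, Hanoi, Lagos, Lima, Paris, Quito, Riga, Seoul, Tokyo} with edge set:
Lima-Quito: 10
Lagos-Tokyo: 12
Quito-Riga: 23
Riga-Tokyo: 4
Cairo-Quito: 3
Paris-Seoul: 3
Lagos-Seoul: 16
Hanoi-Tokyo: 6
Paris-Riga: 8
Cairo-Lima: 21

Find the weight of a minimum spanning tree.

Kruskal's algorithm — process edges by increasing weight (ties by edge label):
Cairo-Quito (3): add — endpoints in different components.
Paris-Seoul (3): add — endpoints in different components.
Riga-Tokyo (4): add — endpoints in different components.
Hanoi-Tokyo (6): add — endpoints in different components.
Paris-Riga (8): add — endpoints in different components.
Lima-Quito (10): add — endpoints in different components.
Lagos-Tokyo (12): add — endpoints in different components.
Lagos-Seoul (16): skip — Seoul and Lagos already connected.
Cairo-Lima (21): skip — Lima and Cairo already connected.
Quito-Riga (23): add — endpoints in different components.
MST edges: Cairo-Quito, Paris-Seoul, Riga-Tokyo, Hanoi-Tokyo, Paris-Riga, Lima-Quito, Lagos-Tokyo, Quito-Riga; total weight 3+3+4+6+8+10+12+23 = 69.

69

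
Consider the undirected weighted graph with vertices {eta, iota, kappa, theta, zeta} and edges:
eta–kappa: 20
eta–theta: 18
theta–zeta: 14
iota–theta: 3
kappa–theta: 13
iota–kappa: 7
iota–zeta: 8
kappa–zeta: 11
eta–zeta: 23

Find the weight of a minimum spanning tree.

Grow the tree from theta using Prim:
Step 1: frontier [iota–theta 3, kappa–theta 13, theta–zeta 14, eta–theta 18] → take iota–theta (3); add iota.
Step 2: frontier [iota–kappa 7, iota–zeta 8, kappa–theta 13, theta–zeta 14, eta–theta 18] → take iota–kappa (7); add kappa.
Step 3: frontier [iota–zeta 8, kappa–zeta 11, eta–kappa 20, theta–zeta 14, eta–theta 18] → take iota–zeta (8); add zeta.
Step 4: frontier [eta–kappa 20, eta–theta 18, eta–zeta 23] → take eta–theta (18); add eta.
MST edges: iota–theta, iota–kappa, iota–zeta, eta–theta; total weight 3+7+8+18 = 36.

36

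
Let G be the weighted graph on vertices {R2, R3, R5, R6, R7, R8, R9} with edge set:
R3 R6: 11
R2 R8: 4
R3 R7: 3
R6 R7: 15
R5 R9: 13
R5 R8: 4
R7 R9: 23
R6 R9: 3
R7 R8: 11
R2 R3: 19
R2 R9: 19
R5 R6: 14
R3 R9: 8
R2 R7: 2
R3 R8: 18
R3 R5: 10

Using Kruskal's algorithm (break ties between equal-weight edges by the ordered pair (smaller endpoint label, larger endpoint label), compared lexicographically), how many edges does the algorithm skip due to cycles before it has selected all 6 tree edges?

Kruskal: consider edges lightest-first.
R2 R7 (2): add — endpoints in different components.
R3 R7 (3): add — endpoints in different components.
R6 R9 (3): add — endpoints in different components.
R2 R8 (4): add — endpoints in different components.
R5 R8 (4): add — endpoints in different components.
R3 R9 (8): add — endpoints in different components.
Edges rejected before the tree was complete: 0.

0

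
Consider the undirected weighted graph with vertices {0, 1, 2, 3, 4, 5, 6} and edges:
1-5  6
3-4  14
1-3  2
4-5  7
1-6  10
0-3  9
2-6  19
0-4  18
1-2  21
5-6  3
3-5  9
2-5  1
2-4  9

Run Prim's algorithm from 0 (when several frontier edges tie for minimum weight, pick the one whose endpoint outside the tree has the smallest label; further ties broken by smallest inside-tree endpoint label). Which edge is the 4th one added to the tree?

Grow the tree from 0 using Prim:
Step 1: frontier [0-3 9, 0-4 18] → take 0-3 (9); add 3.
Step 2: frontier [0-4 18, 1-3 2, 3-5 9, 3-4 14] → take 1-3 (2); add 1.
Step 3: frontier [0-4 18, 1-5 6, 1-6 10, 1-2 21, 3-5 9, 3-4 14] → take 1-5 (6); add 5.
Step 4: frontier [0-4 18, 1-6 10, 1-2 21, 3-4 14, 2-5 1, 5-6 3, 4-5 7] → take 2-5 (1); add 2.
Step 5: frontier [0-4 18, 1-6 10, 2-4 9, 2-6 19, 3-4 14, 5-6 3, 4-5 7] → take 5-6 (3); add 6.
Step 6: frontier [0-4 18, 2-4 9, 3-4 14, 4-5 7] → take 4-5 (7); add 4.
The 4th edge added is 2-5.

2-5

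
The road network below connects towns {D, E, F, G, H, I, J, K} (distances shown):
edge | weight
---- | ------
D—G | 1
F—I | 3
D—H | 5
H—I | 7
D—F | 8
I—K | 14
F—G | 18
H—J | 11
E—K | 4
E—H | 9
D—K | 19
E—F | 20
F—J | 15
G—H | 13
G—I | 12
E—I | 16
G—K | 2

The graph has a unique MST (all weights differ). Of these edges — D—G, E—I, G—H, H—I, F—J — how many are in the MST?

Kruskal's algorithm — process edges by increasing weight (ties by edge label):
D—G (1): add — endpoints in different components.
G—K (2): add — endpoints in different components.
F—I (3): add — endpoints in different components.
E—K (4): add — endpoints in different components.
D—H (5): add — endpoints in different components.
H—I (7): add — endpoints in different components.
D—F (8): skip — D and F already connected.
E—H (9): skip — E and H already connected.
H—J (11): add — endpoints in different components.
MST edge set: {D—G, G—K, F—I, E—K, D—H, H—I, H—J}.
Of the listed edges, {D—G, H—I} are in the MST → 2.

2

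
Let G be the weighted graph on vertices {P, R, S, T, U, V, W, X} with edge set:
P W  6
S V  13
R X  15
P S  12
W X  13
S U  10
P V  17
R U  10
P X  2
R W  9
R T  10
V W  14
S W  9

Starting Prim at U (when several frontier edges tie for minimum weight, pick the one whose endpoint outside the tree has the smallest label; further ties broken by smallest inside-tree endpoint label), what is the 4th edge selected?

P-X

Prim, starting at U.
Step 1: cheapest edge leaving the tree is R U (10); add R.
Step 2: cheapest edge leaving the tree is R W (9); add W.
Step 3: cheapest edge leaving the tree is P W (6); add P.
Step 4: cheapest edge leaving the tree is P X (2); add X.
Step 5: cheapest edge leaving the tree is S W (9); add S.
Step 6: cheapest edge leaving the tree is R T (10); add T.
Step 7: cheapest edge leaving the tree is S V (13); add V.
The 4th edge added is P X.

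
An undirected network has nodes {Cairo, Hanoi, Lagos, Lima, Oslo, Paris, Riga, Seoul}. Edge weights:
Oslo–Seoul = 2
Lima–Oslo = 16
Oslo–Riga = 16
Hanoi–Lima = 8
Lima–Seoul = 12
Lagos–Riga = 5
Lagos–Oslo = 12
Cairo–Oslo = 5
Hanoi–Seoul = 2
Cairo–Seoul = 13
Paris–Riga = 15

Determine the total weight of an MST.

Grow the tree from Lima using Prim:
Step 1: frontier [Hanoi–Lima 8, Lima–Seoul 12, Lima–Oslo 16] → take Hanoi–Lima (8); add Hanoi.
Step 2: frontier [Hanoi–Seoul 2, Lima–Seoul 12, Lima–Oslo 16] → take Hanoi–Seoul (2); add Seoul.
Step 3: frontier [Lima–Oslo 16, Oslo–Seoul 2, Cairo–Seoul 13] → take Oslo–Seoul (2); add Oslo.
Step 4: frontier [Cairo–Oslo 5, Lagos–Oslo 12, Oslo–Riga 16, Cairo–Seoul 13] → take Cairo–Oslo (5); add Cairo.
Step 5: frontier [Lagos–Oslo 12, Oslo–Riga 16] → take Lagos–Oslo (12); add Lagos.
Step 6: frontier [Lagos–Riga 5, Oslo–Riga 16] → take Lagos–Riga (5); add Riga.
Step 7: frontier [Paris–Riga 15] → take Paris–Riga (15); add Paris.
MST edges: Hanoi–Lima, Hanoi–Seoul, Oslo–Seoul, Cairo–Oslo, Lagos–Oslo, Lagos–Riga, Paris–Riga; total weight 8+2+2+5+12+5+15 = 49.

49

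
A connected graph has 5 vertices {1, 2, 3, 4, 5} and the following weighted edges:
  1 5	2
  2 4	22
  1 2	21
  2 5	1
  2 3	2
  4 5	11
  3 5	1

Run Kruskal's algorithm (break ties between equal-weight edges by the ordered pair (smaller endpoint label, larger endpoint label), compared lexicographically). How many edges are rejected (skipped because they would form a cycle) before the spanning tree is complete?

1

Kruskal's algorithm — process edges by increasing weight (ties by edge label):
2 5 (1): add — endpoints in different components.
3 5 (1): add — endpoints in different components.
1 5 (2): add — endpoints in different components.
2 3 (2): skip — 2 and 3 already connected.
4 5 (11): add — endpoints in different components.
Edges rejected before the tree was complete: 1.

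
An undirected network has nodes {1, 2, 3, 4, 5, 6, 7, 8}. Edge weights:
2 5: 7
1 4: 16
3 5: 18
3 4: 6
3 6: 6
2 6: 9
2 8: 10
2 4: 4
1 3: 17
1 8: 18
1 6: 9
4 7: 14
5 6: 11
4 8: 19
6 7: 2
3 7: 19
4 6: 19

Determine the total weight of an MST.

44

Prim's algorithm from 6:
Step 1: cheapest edge leaving the tree is 6 7 (2); add 7.
Step 2: cheapest edge leaving the tree is 3 6 (6); add 3.
Step 3: cheapest edge leaving the tree is 3 4 (6); add 4.
Step 4: cheapest edge leaving the tree is 2 4 (4); add 2.
Step 5: cheapest edge leaving the tree is 2 5 (7); add 5.
Step 6: cheapest edge leaving the tree is 1 6 (9); add 1.
Step 7: cheapest edge leaving the tree is 2 8 (10); add 8.
MST edges: 6 7, 3 6, 3 4, 2 4, 2 5, 1 6, 2 8; total weight 2+6+6+4+7+9+10 = 44.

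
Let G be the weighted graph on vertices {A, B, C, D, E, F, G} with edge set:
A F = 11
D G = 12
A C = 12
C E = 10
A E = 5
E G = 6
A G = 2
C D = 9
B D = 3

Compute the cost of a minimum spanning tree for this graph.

40

Kruskal's algorithm — process edges by increasing weight (ties by edge label):
A G (2): add — endpoints in different components.
B D (3): add — endpoints in different components.
A E (5): add — endpoints in different components.
E G (6): skip — E and G already connected.
C D (9): add — endpoints in different components.
C E (10): add — endpoints in different components.
A F (11): add — endpoints in different components.
MST edges: A G, B D, A E, C D, C E, A F; total weight 2+3+5+9+10+11 = 40.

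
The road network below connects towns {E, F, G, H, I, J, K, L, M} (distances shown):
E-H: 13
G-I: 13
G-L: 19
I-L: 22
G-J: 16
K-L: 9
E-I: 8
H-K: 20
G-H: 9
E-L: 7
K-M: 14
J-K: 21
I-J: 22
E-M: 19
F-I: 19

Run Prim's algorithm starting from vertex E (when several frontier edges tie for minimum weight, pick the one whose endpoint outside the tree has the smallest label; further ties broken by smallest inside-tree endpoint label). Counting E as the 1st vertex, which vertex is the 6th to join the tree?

H

Prim, starting at E.
Step 1: cheapest edge leaving the tree is E-L (7); add L.
Step 2: cheapest edge leaving the tree is E-I (8); add I.
Step 3: cheapest edge leaving the tree is K-L (9); add K.
Step 4: cheapest edge leaving the tree is G-I (13); add G.
Step 5: cheapest edge leaving the tree is G-H (9); add H.
Step 6: cheapest edge leaving the tree is K-M (14); add M.
Step 7: cheapest edge leaving the tree is G-J (16); add J.
Step 8: cheapest edge leaving the tree is F-I (19); add F.
Vertex order: E, L, I, K, G, H, M, J, F. The 6th vertex is H.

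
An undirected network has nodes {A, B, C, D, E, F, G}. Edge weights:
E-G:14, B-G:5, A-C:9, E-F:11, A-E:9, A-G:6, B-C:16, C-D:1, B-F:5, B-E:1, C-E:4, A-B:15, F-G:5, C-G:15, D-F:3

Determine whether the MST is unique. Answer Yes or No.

Kruskal's algorithm — process edges by increasing weight (ties by edge label):
B-E (1): add — endpoints in different components.
C-D (1): add — endpoints in different components.
D-F (3): add — endpoints in different components.
C-E (4): add — endpoints in different components.
B-F (5): skip — B and F already connected.
B-G (5): add — endpoints in different components.
F-G (5): skip — F and G already connected.
A-G (6): add — endpoints in different components.
Non-tree edge F-G has weight 5, equal to the heaviest edge on its tree cycle — swapping gives another MST of the same weight. Not unique.

No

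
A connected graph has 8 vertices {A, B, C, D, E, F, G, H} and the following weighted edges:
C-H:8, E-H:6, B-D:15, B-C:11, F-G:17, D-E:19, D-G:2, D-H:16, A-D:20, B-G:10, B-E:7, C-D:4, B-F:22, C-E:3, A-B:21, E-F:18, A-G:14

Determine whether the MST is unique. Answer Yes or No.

Yes

Kruskal: consider edges lightest-first.
D-G (2): add — endpoints in different components.
C-E (3): add — endpoints in different components.
C-D (4): add — endpoints in different components.
E-H (6): add — endpoints in different components.
B-E (7): add — endpoints in different components.
C-H (8): skip — C and H already connected.
B-G (10): skip — B and G already connected.
B-C (11): skip — B and C already connected.
A-G (14): add — endpoints in different components.
B-D (15): skip — B and D already connected.
D-H (16): skip — D and H already connected.
F-G (17): add — endpoints in different components.
Every non-tree edge has weight strictly greater than the heaviest edge on the tree path between its endpoints, so the MST is unique.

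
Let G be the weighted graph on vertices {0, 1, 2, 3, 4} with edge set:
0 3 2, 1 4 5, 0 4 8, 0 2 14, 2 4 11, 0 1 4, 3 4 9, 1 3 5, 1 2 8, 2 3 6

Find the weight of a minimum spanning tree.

Kruskal: consider edges lightest-first.
0 3 (2): add. Components now {0,3} {1} {2} {4}
0 1 (4): add. Components now {0,1,3} {2} {4}
1 3 (5): skip — 1 and 3 already connected.
1 4 (5): add. Components now {0,1,3,4} {2}
2 3 (6): add. Components now {0,1,2,3,4}
MST edges: 0 3, 0 1, 1 4, 2 3; total weight 2+4+5+6 = 17.

17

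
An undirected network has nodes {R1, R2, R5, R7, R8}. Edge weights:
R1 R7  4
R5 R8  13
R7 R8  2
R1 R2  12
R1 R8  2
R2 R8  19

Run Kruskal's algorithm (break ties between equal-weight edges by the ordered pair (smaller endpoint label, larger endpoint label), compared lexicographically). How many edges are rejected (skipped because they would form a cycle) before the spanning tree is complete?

Kruskal's algorithm — process edges by increasing weight (ties by edge label):
R1 R8 (2): add. Components now {R5} {R1,R8} {R2} {R7}
R7 R8 (2): add. Components now {R5} {R1,R7,R8} {R2}
R1 R7 (4): skip — R1 and R7 already connected.
R1 R2 (12): add. Components now {R5} {R1,R2,R7,R8}
R5 R8 (13): add. Components now {R1,R2,R5,R7,R8}
Edges rejected before the tree was complete: 1.

1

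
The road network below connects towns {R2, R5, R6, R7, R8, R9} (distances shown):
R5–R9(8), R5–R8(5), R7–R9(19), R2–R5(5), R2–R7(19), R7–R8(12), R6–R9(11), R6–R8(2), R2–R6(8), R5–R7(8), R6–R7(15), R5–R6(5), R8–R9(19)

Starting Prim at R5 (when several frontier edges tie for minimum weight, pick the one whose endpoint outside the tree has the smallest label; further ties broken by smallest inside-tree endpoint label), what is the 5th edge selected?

R5-R9

Prim, starting at R5.
Step 1: frontier [R2–R5 5, R5–R6 5, R5–R8 5, R5–R7 8, R5–R9 8] → take R2–R5 (5); add R2.
Step 2: frontier [R2–R6 8, R2–R7 19, R5–R6 5, R5–R8 5, R5–R7 8, R5–R9 8] → take R5–R6 (5); add R6.
Step 3: frontier [R2–R7 19, R5–R8 5, R5–R7 8, R5–R9 8, R6–R8 2, R6–R9 11, R6–R7 15] → take R6–R8 (2); add R8.
Step 4: frontier [R2–R7 19, R5–R7 8, R5–R9 8, R6–R9 11, R6–R7 15, R7–R8 12, R8–R9 19] → take R5–R7 (8); add R7.
Step 5: frontier [R5–R9 8, R6–R9 11, R7–R9 19, R8–R9 19] → take R5–R9 (8); add R9.
The 5th edge added is R5–R9.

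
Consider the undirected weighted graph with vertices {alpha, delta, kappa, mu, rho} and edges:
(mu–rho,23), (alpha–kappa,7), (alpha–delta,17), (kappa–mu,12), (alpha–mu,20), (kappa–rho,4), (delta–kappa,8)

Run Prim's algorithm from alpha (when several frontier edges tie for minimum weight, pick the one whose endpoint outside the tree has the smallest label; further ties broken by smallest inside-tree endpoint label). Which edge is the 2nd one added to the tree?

kappa-rho

Prim's algorithm from alpha:
Step 1: cheapest edge leaving the tree is alpha–kappa (7); add kappa.
Step 2: cheapest edge leaving the tree is kappa–rho (4); add rho.
Step 3: cheapest edge leaving the tree is delta–kappa (8); add delta.
Step 4: cheapest edge leaving the tree is kappa–mu (12); add mu.
The 2nd edge added is kappa–rho.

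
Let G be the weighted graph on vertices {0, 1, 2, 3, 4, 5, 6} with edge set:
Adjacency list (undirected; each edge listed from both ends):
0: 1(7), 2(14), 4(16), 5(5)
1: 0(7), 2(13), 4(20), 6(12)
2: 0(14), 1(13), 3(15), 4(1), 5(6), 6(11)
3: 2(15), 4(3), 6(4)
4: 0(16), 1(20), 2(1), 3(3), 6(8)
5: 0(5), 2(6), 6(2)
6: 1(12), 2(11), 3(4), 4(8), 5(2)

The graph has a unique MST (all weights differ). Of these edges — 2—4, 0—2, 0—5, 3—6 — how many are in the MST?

3

Kruskal: consider edges lightest-first.
2—4 (1): add. Components now {0} {1} {2,4} {3} {5} {6}
5—6 (2): add. Components now {0} {1} {2,4} {3} {5,6}
3—4 (3): add. Components now {0} {1} {2,3,4} {5,6}
3—6 (4): add. Components now {0} {1} {2,3,4,5,6}
0—5 (5): add. Components now {0,2,3,4,5,6} {1}
2—5 (6): skip — 2 and 5 already connected.
0—1 (7): add. Components now {0,1,2,3,4,5,6}
MST edge set: {2—4, 5—6, 3—4, 3—6, 0—5, 0—1}.
Of the listed edges, {2—4, 0—5, 3—6} are in the MST → 3.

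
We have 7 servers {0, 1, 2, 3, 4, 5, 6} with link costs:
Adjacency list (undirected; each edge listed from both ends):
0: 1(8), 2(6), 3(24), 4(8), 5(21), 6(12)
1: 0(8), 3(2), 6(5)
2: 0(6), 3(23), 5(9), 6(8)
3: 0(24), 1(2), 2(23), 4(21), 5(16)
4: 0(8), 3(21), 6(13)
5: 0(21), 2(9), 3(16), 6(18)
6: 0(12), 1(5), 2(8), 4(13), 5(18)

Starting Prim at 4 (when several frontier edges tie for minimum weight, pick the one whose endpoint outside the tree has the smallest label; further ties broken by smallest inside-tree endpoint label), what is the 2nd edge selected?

Prim, starting at 4.
Step 1: cheapest edge leaving the tree is 0-4 (8); add 0.
Step 2: cheapest edge leaving the tree is 0-2 (6); add 2.
Step 3: cheapest edge leaving the tree is 0-1 (8); add 1.
Step 4: cheapest edge leaving the tree is 1-3 (2); add 3.
Step 5: cheapest edge leaving the tree is 1-6 (5); add 6.
Step 6: cheapest edge leaving the tree is 2-5 (9); add 5.
The 2nd edge added is 0-2.

0-2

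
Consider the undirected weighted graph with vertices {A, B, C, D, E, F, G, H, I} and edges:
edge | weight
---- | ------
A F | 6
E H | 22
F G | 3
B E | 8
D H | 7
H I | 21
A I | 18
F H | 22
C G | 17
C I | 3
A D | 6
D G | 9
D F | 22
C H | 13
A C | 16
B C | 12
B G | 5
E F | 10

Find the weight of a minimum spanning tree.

Kruskal: consider edges lightest-first.
C I (3): add — endpoints in different components.
F G (3): add — endpoints in different components.
B G (5): add — endpoints in different components.
A D (6): add — endpoints in different components.
A F (6): add — endpoints in different components.
D H (7): add — endpoints in different components.
B E (8): add — endpoints in different components.
D G (9): skip — D and G already connected.
E F (10): skip — E and F already connected.
B C (12): add — endpoints in different components.
MST edges: C I, F G, B G, A D, A F, D H, B E, B C; total weight 3+3+5+6+6+7+8+12 = 50.

50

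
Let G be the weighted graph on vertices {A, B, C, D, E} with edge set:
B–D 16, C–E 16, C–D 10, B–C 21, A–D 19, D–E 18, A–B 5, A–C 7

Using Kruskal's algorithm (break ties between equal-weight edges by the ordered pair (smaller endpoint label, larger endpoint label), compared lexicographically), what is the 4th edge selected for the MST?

C-E

Sort edges by weight, then run Kruskal:
A–B (5): add. Components now {A,B} {C} {D} {E}
A–C (7): add. Components now {A,B,C} {D} {E}
C–D (10): add. Components now {A,B,C,D} {E}
B–D (16): skip — B and D already connected.
C–E (16): add. Components now {A,B,C,D,E}
The 4th edge added is C–E.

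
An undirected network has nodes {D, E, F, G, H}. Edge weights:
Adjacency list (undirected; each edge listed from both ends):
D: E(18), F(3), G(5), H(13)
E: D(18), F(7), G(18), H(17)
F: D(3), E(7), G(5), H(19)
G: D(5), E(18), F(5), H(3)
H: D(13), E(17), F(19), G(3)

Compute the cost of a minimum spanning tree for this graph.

Prim's algorithm from G:
Step 1: cheapest edge leaving the tree is G-H (3); add H.
Step 2: cheapest edge leaving the tree is D-G (5); add D.
Step 3: cheapest edge leaving the tree is D-F (3); add F.
Step 4: cheapest edge leaving the tree is E-F (7); add E.
MST edges: G-H, D-G, D-F, E-F; total weight 3+5+3+7 = 18.

18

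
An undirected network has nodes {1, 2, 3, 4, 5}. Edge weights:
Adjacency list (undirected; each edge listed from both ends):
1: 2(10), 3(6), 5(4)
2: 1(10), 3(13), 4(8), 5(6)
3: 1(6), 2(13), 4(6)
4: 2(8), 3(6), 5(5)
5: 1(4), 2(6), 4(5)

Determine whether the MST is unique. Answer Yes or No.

Kruskal's algorithm — process edges by increasing weight (ties by edge label):
1 5 (4): add. Components now {1,5} {2} {3} {4}
4 5 (5): add. Components now {1,4,5} {2} {3}
1 3 (6): add. Components now {1,3,4,5} {2}
2 5 (6): add. Components now {1,2,3,4,5}
Non-tree edge 3 4 has weight 6, equal to the heaviest edge on its tree cycle — swapping gives another MST of the same weight. Not unique.

No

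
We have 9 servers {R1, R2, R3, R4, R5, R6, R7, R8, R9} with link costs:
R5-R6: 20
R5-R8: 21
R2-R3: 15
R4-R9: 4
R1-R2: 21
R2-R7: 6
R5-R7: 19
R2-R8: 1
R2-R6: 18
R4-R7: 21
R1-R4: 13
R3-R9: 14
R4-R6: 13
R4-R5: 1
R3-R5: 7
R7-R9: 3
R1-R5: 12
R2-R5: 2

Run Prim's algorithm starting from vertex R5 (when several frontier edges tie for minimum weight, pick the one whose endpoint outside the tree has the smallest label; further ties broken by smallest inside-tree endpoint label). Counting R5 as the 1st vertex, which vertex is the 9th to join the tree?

R6

Prim's algorithm from R5:
Step 1: cheapest edge leaving the tree is R4-R5 (1); add R4.
Step 2: cheapest edge leaving the tree is R2-R5 (2); add R2.
Step 3: cheapest edge leaving the tree is R2-R8 (1); add R8.
Step 4: cheapest edge leaving the tree is R4-R9 (4); add R9.
Step 5: cheapest edge leaving the tree is R7-R9 (3); add R7.
Step 6: cheapest edge leaving the tree is R3-R5 (7); add R3.
Step 7: cheapest edge leaving the tree is R1-R5 (12); add R1.
Step 8: cheapest edge leaving the tree is R4-R6 (13); add R6.
Vertex order: R5, R4, R2, R8, R9, R7, R3, R1, R6. The 9th vertex is R6.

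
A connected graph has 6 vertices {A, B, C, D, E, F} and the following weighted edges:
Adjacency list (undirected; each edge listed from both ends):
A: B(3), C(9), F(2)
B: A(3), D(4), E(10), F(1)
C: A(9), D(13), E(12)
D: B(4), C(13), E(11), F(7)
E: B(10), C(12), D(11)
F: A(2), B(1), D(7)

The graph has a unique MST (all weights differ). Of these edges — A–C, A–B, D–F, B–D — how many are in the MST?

Sort edges by weight, then run Kruskal:
B–F (1): add — endpoints in different components.
A–F (2): add — endpoints in different components.
A–B (3): skip — A and B already connected.
B–D (4): add — endpoints in different components.
D–F (7): skip — D and F already connected.
A–C (9): add — endpoints in different components.
B–E (10): add — endpoints in different components.
MST edge set: {B–F, A–F, B–D, A–C, B–E}.
Of the listed edges, {A–C, B–D} are in the MST → 2.

2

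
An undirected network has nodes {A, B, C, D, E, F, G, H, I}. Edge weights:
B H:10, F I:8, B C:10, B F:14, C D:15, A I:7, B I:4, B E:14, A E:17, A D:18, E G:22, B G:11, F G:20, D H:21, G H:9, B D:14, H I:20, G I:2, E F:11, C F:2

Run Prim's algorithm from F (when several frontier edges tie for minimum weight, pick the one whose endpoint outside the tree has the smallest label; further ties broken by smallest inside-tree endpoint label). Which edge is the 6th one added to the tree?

Grow the tree from F using Prim:
Step 1: cheapest edge leaving the tree is C F (2); add C.
Step 2: cheapest edge leaving the tree is F I (8); add I.
Step 3: cheapest edge leaving the tree is G I (2); add G.
Step 4: cheapest edge leaving the tree is B I (4); add B.
Step 5: cheapest edge leaving the tree is A I (7); add A.
Step 6: cheapest edge leaving the tree is G H (9); add H.
Step 7: cheapest edge leaving the tree is E F (11); add E.
Step 8: cheapest edge leaving the tree is B D (14); add D.
The 6th edge added is G H.

G-H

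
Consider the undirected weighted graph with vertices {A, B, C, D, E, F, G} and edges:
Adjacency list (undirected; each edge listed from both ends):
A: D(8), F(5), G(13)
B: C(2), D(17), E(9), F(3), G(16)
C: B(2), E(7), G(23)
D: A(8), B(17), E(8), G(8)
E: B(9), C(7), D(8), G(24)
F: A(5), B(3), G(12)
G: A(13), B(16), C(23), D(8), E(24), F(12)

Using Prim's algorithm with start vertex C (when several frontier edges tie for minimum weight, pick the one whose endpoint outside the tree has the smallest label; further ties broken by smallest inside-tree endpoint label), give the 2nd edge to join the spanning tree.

B-F

Grow the tree from C using Prim:
Step 1: frontier [B-C 2, C-E 7, C-G 23] → take B-C (2); add B.
Step 2: frontier [B-F 3, B-E 9, B-G 16, B-D 17, C-E 7, C-G 23] → take B-F (3); add F.
Step 3: frontier [B-E 9, B-G 16, B-D 17, C-E 7, C-G 23, A-F 5, F-G 12] → take A-F (5); add A.
Step 4: frontier [A-D 8, A-G 13, B-E 9, B-G 16, B-D 17, C-E 7, C-G 23, F-G 12] → take C-E (7); add E.
Step 5: frontier [A-D 8, A-G 13, B-G 16, B-D 17, C-G 23, D-E 8, E-G 24, F-G 12] → take A-D (8); add D.
Step 6: frontier [A-G 13, B-G 16, C-G 23, D-G 8, E-G 24, F-G 12] → take D-G (8); add G.
The 2nd edge added is B-F.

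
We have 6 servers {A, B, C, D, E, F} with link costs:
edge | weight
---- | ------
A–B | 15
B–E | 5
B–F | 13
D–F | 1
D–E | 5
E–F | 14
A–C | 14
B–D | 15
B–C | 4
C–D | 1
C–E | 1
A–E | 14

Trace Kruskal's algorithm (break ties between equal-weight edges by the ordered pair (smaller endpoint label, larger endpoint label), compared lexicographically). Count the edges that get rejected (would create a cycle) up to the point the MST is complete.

Kruskal: consider edges lightest-first.
C–D (1): add. Components now {A} {B} {C,D} {E} {F}
C–E (1): add. Components now {A} {B} {C,D,E} {F}
D–F (1): add. Components now {A} {B} {C,D,E,F}
B–C (4): add. Components now {A} {B,C,D,E,F}
B–E (5): skip — B and E already connected.
D–E (5): skip — D and E already connected.
B–F (13): skip — B and F already connected.
A–C (14): add. Components now {A,B,C,D,E,F}
Edges rejected before the tree was complete: 3.

3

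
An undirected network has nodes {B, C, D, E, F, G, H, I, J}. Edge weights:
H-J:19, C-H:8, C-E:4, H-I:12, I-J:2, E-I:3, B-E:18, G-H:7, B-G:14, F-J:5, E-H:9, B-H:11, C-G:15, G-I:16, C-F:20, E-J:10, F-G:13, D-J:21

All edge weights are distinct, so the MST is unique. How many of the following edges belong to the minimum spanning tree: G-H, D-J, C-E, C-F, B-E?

3

Kruskal: consider edges lightest-first.
I-J (2): add — endpoints in different components.
E-I (3): add — endpoints in different components.
C-E (4): add — endpoints in different components.
F-J (5): add — endpoints in different components.
G-H (7): add — endpoints in different components.
C-H (8): add — endpoints in different components.
E-H (9): skip — E and H already connected.
E-J (10): skip — E and J already connected.
B-H (11): add — endpoints in different components.
H-I (12): skip — H and I already connected.
F-G (13): skip — F and G already connected.
B-G (14): skip — B and G already connected.
C-G (15): skip — C and G already connected.
G-I (16): skip — G and I already connected.
B-E (18): skip — B and E already connected.
H-J (19): skip — H and J already connected.
C-F (20): skip — C and F already connected.
D-J (21): add — endpoints in different components.
MST edge set: {I-J, E-I, C-E, F-J, G-H, C-H, B-H, D-J}.
Of the listed edges, {G-H, D-J, C-E} are in the MST → 3.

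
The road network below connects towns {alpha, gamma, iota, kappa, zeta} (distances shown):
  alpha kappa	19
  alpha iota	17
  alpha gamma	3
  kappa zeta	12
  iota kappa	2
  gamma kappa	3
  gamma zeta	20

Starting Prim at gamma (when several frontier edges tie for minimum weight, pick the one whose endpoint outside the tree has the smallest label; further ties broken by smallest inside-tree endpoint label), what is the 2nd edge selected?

Prim's algorithm from gamma:
Step 1: cheapest edge leaving the tree is alpha gamma (3); add alpha.
Step 2: cheapest edge leaving the tree is gamma kappa (3); add kappa.
Step 3: cheapest edge leaving the tree is iota kappa (2); add iota.
Step 4: cheapest edge leaving the tree is kappa zeta (12); add zeta.
The 2nd edge added is gamma kappa.

gamma-kappa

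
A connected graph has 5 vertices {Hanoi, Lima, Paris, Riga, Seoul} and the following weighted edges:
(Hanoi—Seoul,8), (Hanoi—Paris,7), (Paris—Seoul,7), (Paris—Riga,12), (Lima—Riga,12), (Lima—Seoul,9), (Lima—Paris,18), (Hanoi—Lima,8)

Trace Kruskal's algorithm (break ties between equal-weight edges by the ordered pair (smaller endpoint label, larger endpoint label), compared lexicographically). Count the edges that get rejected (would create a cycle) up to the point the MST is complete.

2

Kruskal: consider edges lightest-first.
Hanoi—Paris (7): add — endpoints in different components.
Paris—Seoul (7): add — endpoints in different components.
Hanoi—Lima (8): add — endpoints in different components.
Hanoi—Seoul (8): skip — Hanoi and Seoul already connected.
Lima—Seoul (9): skip — Lima and Seoul already connected.
Lima—Riga (12): add — endpoints in different components.
Edges rejected before the tree was complete: 2.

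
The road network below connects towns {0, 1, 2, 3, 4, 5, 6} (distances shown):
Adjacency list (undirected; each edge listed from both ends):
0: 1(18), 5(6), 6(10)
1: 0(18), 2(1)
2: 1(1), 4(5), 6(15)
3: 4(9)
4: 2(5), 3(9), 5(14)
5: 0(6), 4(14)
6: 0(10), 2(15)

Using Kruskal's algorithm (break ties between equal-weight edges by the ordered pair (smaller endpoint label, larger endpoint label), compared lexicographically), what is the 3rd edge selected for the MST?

Sort edges by weight, then run Kruskal:
1-2 (1): add — endpoints in different components.
2-4 (5): add — endpoints in different components.
0-5 (6): add — endpoints in different components.
3-4 (9): add — endpoints in different components.
0-6 (10): add — endpoints in different components.
4-5 (14): add — endpoints in different components.
The 3rd edge added is 0-5.

0-5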